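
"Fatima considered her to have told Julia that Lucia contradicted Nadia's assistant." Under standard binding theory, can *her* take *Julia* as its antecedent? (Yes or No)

*her* is a pronoun; Principle B requires it to be free in its binding domain — the matrix clause.
— Julia: object of the clause headed by 'told'; is c-commanded by the pronoun; coreference would bind this R-expression — blocked (Principle C).

No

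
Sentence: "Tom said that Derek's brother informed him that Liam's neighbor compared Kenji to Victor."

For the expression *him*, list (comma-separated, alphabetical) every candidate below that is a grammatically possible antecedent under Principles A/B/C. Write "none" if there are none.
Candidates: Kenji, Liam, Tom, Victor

*him* is a pronoun; Principle B requires it to be free in its binding domain — the clause headed by 'informed'.
— Kenji: object of the clause headed by 'compared'; is c-commanded by the pronoun; coreference would bind this R-expression — blocked (Principle C).
— Liam: possessor inside the subject DP of the clause headed by 'compared'; is c-commanded by the pronoun; coreference would bind this R-expression — blocked (Principle C).
— Tom: subject of the matrix clause; c-commands the pronoun but lies outside its binding domain — allowed.
— Victor: second object of the clause headed by 'compared'; is c-commanded by the pronoun; coreference would bind this R-expression — blocked (Principle C).

Tom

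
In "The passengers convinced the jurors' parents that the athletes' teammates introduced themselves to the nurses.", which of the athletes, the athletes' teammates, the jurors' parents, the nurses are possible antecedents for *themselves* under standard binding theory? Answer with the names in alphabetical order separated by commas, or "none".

*themselves* is a reflexive; Principle A requires it to be bound within its binding domain — the clause headed by 'introduced'.
— the athletes: possessor inside the subject DP of the clause headed by 'introduced'; does not c-command the reflexive — cannot bind it (Principle A).
— the athletes' teammates: subject of the clause headed by 'introduced'; c-commands the reflexive within its binding domain — allowed (Principle A).
— the jurors' parents: object of the matrix clause; c-commands the reflexive but lies outside its binding domain — cannot bind it (Principle A).
— the nurses: second object of the clause headed by 'introduced'; does not c-command the reflexive — cannot bind it (Principle A).

the athletes' teammates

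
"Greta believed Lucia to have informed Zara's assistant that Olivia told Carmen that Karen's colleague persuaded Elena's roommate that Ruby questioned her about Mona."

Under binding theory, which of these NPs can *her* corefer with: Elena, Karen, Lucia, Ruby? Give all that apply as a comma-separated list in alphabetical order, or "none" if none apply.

Elena, Karen, Lucia

*her* is a pronoun; Principle B requires it to be free in its binding domain — the clause headed by 'questioned'.
— Elena: possessor inside the object DP of the clause headed by 'persuaded'; does not c-command the pronoun — Principle B does not apply; allowed.
— Karen: possessor inside the subject DP of the clause headed by 'persuaded'; does not c-command the pronoun — Principle B does not apply; allowed.
— Lucia: subject of the clause headed by 'informed'; c-commands the pronoun but lies outside its binding domain — allowed.
— Ruby: subject of the clause headed by 'questioned'; c-commands the pronoun within its binding domain — blocked (Principle B).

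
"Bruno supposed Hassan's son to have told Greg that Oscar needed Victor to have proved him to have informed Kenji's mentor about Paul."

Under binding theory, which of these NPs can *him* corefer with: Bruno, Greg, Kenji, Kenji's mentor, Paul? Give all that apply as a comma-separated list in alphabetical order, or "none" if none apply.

Bruno, Greg

*him* is a pronoun; Principle B requires it to be free in its binding domain — the clause headed by 'proved'.
— Bruno: subject of the matrix clause; c-commands the pronoun but lies outside its binding domain — allowed.
— Greg: object of the clause headed by 'told'; c-commands the pronoun but lies outside its binding domain — allowed.
— Kenji: possessor inside the object DP of the clause headed by 'informed'; is c-commanded by the pronoun; coreference would bind this R-expression — blocked (Principle C).
— Kenji's mentor: object of the clause headed by 'informed'; is c-commanded by the pronoun; coreference would bind this R-expression — blocked (Principle C).
— Paul: second object of the clause headed by 'informed'; is c-commanded by the pronoun; coreference would bind this R-expression — blocked (Principle C).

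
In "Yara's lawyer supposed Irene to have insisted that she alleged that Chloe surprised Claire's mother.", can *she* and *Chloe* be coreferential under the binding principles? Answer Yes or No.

No

*Chloe* is an R-expression; Principle C requires it to be free (not bound by any c-commanding expression).
— she: subject of the clause headed by 'alleged'; the pronoun c-commands the R-expression — coreference blocked (Principle C).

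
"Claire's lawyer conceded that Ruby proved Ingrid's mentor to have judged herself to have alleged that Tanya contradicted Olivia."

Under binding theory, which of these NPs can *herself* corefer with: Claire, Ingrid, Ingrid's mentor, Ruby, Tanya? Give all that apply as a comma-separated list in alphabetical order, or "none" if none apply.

Ingrid's mentor

*herself* is a reflexive; Principle A requires it to be bound within its binding domain — the clause headed by 'judged'.
— Claire: possessor inside the subject DP of the matrix clause; does not c-command the reflexive — cannot bind it (Principle A).
— Ingrid: possessor inside the subject DP of the clause headed by 'judged'; does not c-command the reflexive — cannot bind it (Principle A).
— Ingrid's mentor: subject of the clause headed by 'judged'; c-commands the reflexive within its binding domain — allowed (Principle A).
— Ruby: subject of the clause headed by 'proved'; c-commands the reflexive but lies outside its binding domain — cannot bind it (Principle A).
— Tanya: subject of the clause headed by 'contradicted'; does not c-command the reflexive — cannot bind it (Principle A).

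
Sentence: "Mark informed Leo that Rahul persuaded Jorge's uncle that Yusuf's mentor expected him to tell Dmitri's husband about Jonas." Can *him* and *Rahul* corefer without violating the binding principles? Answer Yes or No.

Yes

*Rahul* is an R-expression; Principle C requires it to be free (not bound by any c-commanding expression).
— him: subject of the clause headed by 'tell'; the pronoun does not c-command the R-expression — coreference allowed.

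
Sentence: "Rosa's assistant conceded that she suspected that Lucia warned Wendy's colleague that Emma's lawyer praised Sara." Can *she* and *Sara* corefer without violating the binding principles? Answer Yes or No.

No

*Sara* is an R-expression; Principle C requires it to be free (not bound by any c-commanding expression).
— she: subject of the clause headed by 'suspected'; the pronoun c-commands the R-expression — coreference blocked (Principle C).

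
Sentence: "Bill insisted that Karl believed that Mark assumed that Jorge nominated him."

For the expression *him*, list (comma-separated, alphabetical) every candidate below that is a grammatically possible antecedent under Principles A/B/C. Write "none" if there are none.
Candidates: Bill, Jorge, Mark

*him* is a pronoun; Principle B requires it to be free in its binding domain — the clause headed by 'nominated'.
— Bill: subject of the matrix clause; c-commands the pronoun but lies outside its binding domain — allowed.
— Jorge: subject of the clause headed by 'nominated'; c-commands the pronoun within its binding domain — blocked (Principle B).
— Mark: subject of the clause headed by 'assumed'; c-commands the pronoun but lies outside its binding domain — allowed.

Bill, Mark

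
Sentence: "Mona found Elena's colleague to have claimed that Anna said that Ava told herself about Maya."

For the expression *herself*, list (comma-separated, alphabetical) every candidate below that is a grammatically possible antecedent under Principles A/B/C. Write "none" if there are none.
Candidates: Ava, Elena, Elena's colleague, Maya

Ava

*herself* is a reflexive; Principle A requires it to be bound within its binding domain — the clause headed by 'told'.
— Ava: subject of the clause headed by 'told'; c-commands the reflexive within its binding domain — allowed (Principle A).
— Elena: possessor inside the subject DP of the clause headed by 'claimed'; does not c-command the reflexive — cannot bind it (Principle A).
— Elena's colleague: subject of the clause headed by 'claimed'; c-commands the reflexive but lies outside its binding domain — cannot bind it (Principle A).
— Maya: second object of the clause headed by 'told'; does not c-command the reflexive — cannot bind it (Principle A).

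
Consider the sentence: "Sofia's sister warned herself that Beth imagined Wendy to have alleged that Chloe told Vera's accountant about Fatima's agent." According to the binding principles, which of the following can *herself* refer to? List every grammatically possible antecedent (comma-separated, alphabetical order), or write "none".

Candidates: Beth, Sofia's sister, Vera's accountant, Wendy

*herself* is a reflexive; Principle A requires it to be bound within its binding domain — the matrix clause.
— Beth: subject of the clause headed by 'imagined'; does not c-command the reflexive — cannot bind it (Principle A).
— Sofia's sister: subject of the matrix clause; c-commands the reflexive within its binding domain — allowed (Principle A).
— Vera's accountant: object of the clause headed by 'told'; does not c-command the reflexive — cannot bind it (Principle A).
— Wendy: subject of the clause headed by 'alleged'; does not c-command the reflexive — cannot bind it (Principle A).

Sofia's sister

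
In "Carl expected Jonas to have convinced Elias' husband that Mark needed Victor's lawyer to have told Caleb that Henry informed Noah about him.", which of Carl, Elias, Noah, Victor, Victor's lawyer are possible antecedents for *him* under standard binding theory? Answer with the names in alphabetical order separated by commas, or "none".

*him* is a pronoun; Principle B requires it to be free in its binding domain — the clause headed by 'informed'.
— Carl: subject of the matrix clause; c-commands the pronoun but lies outside its binding domain — allowed.
— Elias: possessor inside the object DP of the clause headed by 'convinced'; does not c-command the pronoun — Principle B does not apply; allowed.
— Noah: object of the clause headed by 'informed'; c-commands the pronoun within its binding domain — blocked (Principle B).
— Victor: possessor inside the subject DP of the clause headed by 'told'; does not c-command the pronoun — Principle B does not apply; allowed.
— Victor's lawyer: subject of the clause headed by 'told'; c-commands the pronoun but lies outside its binding domain — allowed.

Carl, Elias, Victor, Victor's lawyer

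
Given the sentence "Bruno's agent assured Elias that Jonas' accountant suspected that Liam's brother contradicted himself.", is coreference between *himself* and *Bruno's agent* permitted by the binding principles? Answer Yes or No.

*himself* is a reflexive; Principle A requires it to be bound within its binding domain — the clause headed by 'contradicted'.
— Bruno's agent: subject of the matrix clause; c-commands the reflexive but lies outside its binding domain — cannot bind it (Principle A).

No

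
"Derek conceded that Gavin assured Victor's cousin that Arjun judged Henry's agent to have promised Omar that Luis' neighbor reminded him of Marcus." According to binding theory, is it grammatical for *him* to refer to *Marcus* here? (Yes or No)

No

*Marcus* is an R-expression; Principle C requires it to be free (not bound by any c-commanding expression).
— him: object of the clause headed by 'reminded'; the pronoun c-commands the R-expression — coreference blocked (Principle C).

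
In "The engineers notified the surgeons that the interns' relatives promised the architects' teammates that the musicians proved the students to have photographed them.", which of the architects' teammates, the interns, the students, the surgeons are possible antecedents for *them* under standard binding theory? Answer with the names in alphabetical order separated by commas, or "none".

the architects' teammates, the interns, the surgeons

*them* is a pronoun; Principle B requires it to be free in its binding domain — the clause headed by 'photographed'.
— the architects' teammates: object of the clause headed by 'promised'; c-commands the pronoun but lies outside its binding domain — allowed.
— the interns: possessor inside the subject DP of the clause headed by 'promised'; does not c-command the pronoun — Principle B does not apply; allowed.
— the students: subject of the clause headed by 'photographed'; c-commands the pronoun within its binding domain — blocked (Principle B).
— the surgeons: object of the matrix clause; c-commands the pronoun but lies outside its binding domain — allowed.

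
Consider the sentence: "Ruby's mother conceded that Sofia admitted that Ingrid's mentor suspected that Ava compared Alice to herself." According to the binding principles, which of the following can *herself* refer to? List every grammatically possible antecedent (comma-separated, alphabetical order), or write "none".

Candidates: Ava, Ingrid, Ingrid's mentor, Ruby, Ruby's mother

*herself* is a reflexive; Principle A requires it to be bound within its binding domain — the clause headed by 'compared'.
— Ava: subject of the clause headed by 'compared'; c-commands the reflexive within its binding domain — allowed (Principle A).
— Ingrid: possessor inside the subject DP of the clause headed by 'suspected'; does not c-command the reflexive — cannot bind it (Principle A).
— Ingrid's mentor: subject of the clause headed by 'suspected'; c-commands the reflexive but lies outside its binding domain — cannot bind it (Principle A).
— Ruby: possessor inside the subject DP of the matrix clause; does not c-command the reflexive — cannot bind it (Principle A).
— Ruby's mother: subject of the matrix clause; c-commands the reflexive but lies outside its binding domain — cannot bind it (Principle A).

Ava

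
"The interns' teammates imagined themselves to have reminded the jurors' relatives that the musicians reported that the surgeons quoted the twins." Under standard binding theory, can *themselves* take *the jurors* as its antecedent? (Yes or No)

No

*themselves* is a reflexive; Principle A requires it to be bound within its binding domain — the matrix clause.
— the jurors: possessor inside the object DP of the clause headed by 'reminded'; does not c-command the reflexive — cannot bind it (Principle A).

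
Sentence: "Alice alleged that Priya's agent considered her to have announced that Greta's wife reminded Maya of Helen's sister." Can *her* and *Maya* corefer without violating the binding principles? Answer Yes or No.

*Maya* is an R-expression; Principle C requires it to be free (not bound by any c-commanding expression).
— her: subject of the clause headed by 'announced'; the pronoun c-commands the R-expression — coreference blocked (Principle C).

No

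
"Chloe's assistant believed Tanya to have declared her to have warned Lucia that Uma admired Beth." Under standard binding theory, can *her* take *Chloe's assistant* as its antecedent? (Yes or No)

*her* is a pronoun; Principle B requires it to be free in its binding domain — the clause headed by 'declared'.
— Chloe's assistant: subject of the matrix clause; c-commands the pronoun but lies outside its binding domain — allowed.

Yes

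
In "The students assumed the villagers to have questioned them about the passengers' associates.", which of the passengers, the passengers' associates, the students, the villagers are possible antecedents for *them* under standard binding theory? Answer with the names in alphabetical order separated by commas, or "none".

*them* is a pronoun; Principle B requires it to be free in its binding domain — the clause headed by 'questioned'.
— the passengers: possessor inside the second object DP of the clause headed by 'questioned'; is c-commanded by the pronoun; coreference would bind this R-expression — blocked (Principle C).
— the passengers' associates: second object of the clause headed by 'questioned'; is c-commanded by the pronoun; coreference would bind this R-expression — blocked (Principle C).
— the students: subject of the matrix clause; c-commands the pronoun but lies outside its binding domain — allowed.
— the villagers: subject of the clause headed by 'questioned'; c-commands the pronoun within its binding domain — blocked (Principle B).

the students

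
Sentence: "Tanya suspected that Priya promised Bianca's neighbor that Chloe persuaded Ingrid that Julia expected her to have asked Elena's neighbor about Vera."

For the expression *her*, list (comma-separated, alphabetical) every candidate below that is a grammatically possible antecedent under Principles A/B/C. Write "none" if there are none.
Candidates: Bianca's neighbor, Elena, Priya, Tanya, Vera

*her* is a pronoun; Principle B requires it to be free in its binding domain — the clause headed by 'expected'.
— Bianca's neighbor: object of the clause headed by 'promised'; c-commands the pronoun but lies outside its binding domain — allowed.
— Elena: possessor inside the object DP of the clause headed by 'asked'; is c-commanded by the pronoun; coreference would bind this R-expression — blocked (Principle C).
— Priya: subject of the clause headed by 'promised'; c-commands the pronoun but lies outside its binding domain — allowed.
— Tanya: subject of the matrix clause; c-commands the pronoun but lies outside its binding domain — allowed.
— Vera: second object of the clause headed by 'asked'; is c-commanded by the pronoun; coreference would bind this R-expression — blocked (Principle C).

Bianca's neighbor, Priya, Tanya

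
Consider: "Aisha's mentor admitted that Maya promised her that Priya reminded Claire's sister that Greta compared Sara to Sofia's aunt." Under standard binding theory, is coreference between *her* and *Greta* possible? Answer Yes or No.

*Greta* is an R-expression; Principle C requires it to be free (not bound by any c-commanding expression).
— her: object of the clause headed by 'promised'; the pronoun c-commands the R-expression — coreference blocked (Principle C).

No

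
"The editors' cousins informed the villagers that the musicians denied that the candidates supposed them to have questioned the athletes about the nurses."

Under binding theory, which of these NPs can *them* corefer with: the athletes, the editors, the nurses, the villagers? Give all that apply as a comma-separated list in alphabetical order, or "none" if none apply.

*them* is a pronoun; Principle B requires it to be free in its binding domain — the clause headed by 'supposed'.
— the athletes: object of the clause headed by 'questioned'; is c-commanded by the pronoun; coreference would bind this R-expression — blocked (Principle C).
— the editors: possessor inside the subject DP of the matrix clause; does not c-command the pronoun — Principle B does not apply; allowed.
— the nurses: second object of the clause headed by 'questioned'; is c-commanded by the pronoun; coreference would bind this R-expression — blocked (Principle C).
— the villagers: object of the matrix clause; c-commands the pronoun but lies outside its binding domain — allowed.

the editors, the villagers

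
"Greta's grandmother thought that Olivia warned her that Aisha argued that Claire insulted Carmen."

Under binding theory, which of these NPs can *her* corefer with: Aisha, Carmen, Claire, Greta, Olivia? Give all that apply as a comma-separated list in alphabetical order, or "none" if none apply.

Greta

*her* is a pronoun; Principle B requires it to be free in its binding domain — the clause headed by 'warned'.
— Aisha: subject of the clause headed by 'argued'; is c-commanded by the pronoun; coreference would bind this R-expression — blocked (Principle C).
— Carmen: object of the clause headed by 'insulted'; is c-commanded by the pronoun; coreference would bind this R-expression — blocked (Principle C).
— Claire: subject of the clause headed by 'insulted'; is c-commanded by the pronoun; coreference would bind this R-expression — blocked (Principle C).
— Greta: possessor inside the subject DP of the matrix clause; does not c-command the pronoun — Principle B does not apply; allowed.
— Olivia: subject of the clause headed by 'warned'; c-commands the pronoun within its binding domain — blocked (Principle B).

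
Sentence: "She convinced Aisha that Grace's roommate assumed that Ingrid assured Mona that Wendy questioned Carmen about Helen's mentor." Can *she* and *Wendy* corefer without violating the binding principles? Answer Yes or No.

No

*Wendy* is an R-expression; Principle C requires it to be free (not bound by any c-commanding expression).
— she: subject of the matrix clause; the pronoun c-commands the R-expression — coreference blocked (Principle C).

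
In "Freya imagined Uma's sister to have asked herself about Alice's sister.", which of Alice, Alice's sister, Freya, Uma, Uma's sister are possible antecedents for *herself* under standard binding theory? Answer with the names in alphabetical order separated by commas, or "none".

*herself* is a reflexive; Principle A requires it to be bound within its binding domain — the clause headed by 'asked'.
— Alice: possessor inside the second object DP of the clause headed by 'asked'; does not c-command the reflexive — cannot bind it (Principle A).
— Alice's sister: second object of the clause headed by 'asked'; does not c-command the reflexive — cannot bind it (Principle A).
— Freya: subject of the matrix clause; c-commands the reflexive but lies outside its binding domain — cannot bind it (Principle A).
— Uma: possessor inside the subject DP of the clause headed by 'asked'; does not c-command the reflexive — cannot bind it (Principle A).
— Uma's sister: subject of the clause headed by 'asked'; c-commands the reflexive within its binding domain — allowed (Principle A).

Uma's sister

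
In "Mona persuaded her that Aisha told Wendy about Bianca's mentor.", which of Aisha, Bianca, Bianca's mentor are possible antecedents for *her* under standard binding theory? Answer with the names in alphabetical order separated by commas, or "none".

*her* is a pronoun; Principle B requires it to be free in its binding domain — the matrix clause.
— Aisha: subject of the clause headed by 'told'; is c-commanded by the pronoun; coreference would bind this R-expression — blocked (Principle C).
— Bianca: possessor inside the second object DP of the clause headed by 'told'; is c-commanded by the pronoun; coreference would bind this R-expression — blocked (Principle C).
— Bianca's mentor: second object of the clause headed by 'told'; is c-commanded by the pronoun; coreference would bind this R-expression — blocked (Principle C).

none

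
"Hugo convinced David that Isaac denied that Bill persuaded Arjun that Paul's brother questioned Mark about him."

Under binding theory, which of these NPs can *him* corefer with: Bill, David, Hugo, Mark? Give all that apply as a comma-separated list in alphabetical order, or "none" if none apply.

Bill, David, Hugo

*him* is a pronoun; Principle B requires it to be free in its binding domain — the clause headed by 'questioned'.
— Bill: subject of the clause headed by 'persuaded'; c-commands the pronoun but lies outside its binding domain — allowed.
— David: object of the matrix clause; c-commands the pronoun but lies outside its binding domain — allowed.
— Hugo: subject of the matrix clause; c-commands the pronoun but lies outside its binding domain — allowed.
— Mark: object of the clause headed by 'questioned'; c-commands the pronoun within its binding domain — blocked (Principle B).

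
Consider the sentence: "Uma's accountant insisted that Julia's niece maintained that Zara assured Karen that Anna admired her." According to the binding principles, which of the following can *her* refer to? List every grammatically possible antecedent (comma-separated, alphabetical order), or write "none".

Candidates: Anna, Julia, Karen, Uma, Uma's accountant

Julia, Karen, Uma, Uma's accountant

*her* is a pronoun; Principle B requires it to be free in its binding domain — the clause headed by 'admired'.
— Anna: subject of the clause headed by 'admired'; c-commands the pronoun within its binding domain — blocked (Principle B).
— Julia: possessor inside the subject DP of the clause headed by 'maintained'; does not c-command the pronoun — Principle B does not apply; allowed.
— Karen: object of the clause headed by 'assured'; c-commands the pronoun but lies outside its binding domain — allowed.
— Uma: possessor inside the subject DP of the matrix clause; does not c-command the pronoun — Principle B does not apply; allowed.
— Uma's accountant: subject of the matrix clause; c-commands the pronoun but lies outside its binding domain — allowed.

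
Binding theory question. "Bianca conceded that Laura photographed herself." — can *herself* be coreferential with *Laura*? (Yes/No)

*herself* is a reflexive; Principle A requires it to be bound within its binding domain — the clause headed by 'photographed'.
— Laura: subject of the clause headed by 'photographed'; c-commands the reflexive within its binding domain — allowed (Principle A).

Yes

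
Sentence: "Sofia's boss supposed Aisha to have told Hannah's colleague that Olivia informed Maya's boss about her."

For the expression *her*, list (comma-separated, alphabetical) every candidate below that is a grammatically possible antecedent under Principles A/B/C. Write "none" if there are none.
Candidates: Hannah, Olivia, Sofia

Hannah, Sofia

*her* is a pronoun; Principle B requires it to be free in its binding domain — the clause headed by 'informed'.
— Hannah: possessor inside the object DP of the clause headed by 'told'; does not c-command the pronoun — Principle B does not apply; allowed.
— Olivia: subject of the clause headed by 'informed'; c-commands the pronoun within its binding domain — blocked (Principle B).
— Sofia: possessor inside the subject DP of the matrix clause; does not c-command the pronoun — Principle B does not apply; allowed.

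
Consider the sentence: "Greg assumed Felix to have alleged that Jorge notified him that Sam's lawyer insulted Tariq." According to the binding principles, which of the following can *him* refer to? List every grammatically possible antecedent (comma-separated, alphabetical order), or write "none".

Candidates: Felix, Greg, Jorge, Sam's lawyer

*him* is a pronoun; Principle B requires it to be free in its binding domain — the clause headed by 'notified'.
— Felix: subject of the clause headed by 'alleged'; c-commands the pronoun but lies outside its binding domain — allowed.
— Greg: subject of the matrix clause; c-commands the pronoun but lies outside its binding domain — allowed.
— Jorge: subject of the clause headed by 'notified'; c-commands the pronoun within its binding domain — blocked (Principle B).
— Sam's lawyer: subject of the clause headed by 'insulted'; is c-commanded by the pronoun; coreference would bind this R-expression — blocked (Principle C).

Felix, Greg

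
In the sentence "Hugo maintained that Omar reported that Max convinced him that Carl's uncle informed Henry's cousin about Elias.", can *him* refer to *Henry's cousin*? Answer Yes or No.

No

*him* is a pronoun; Principle B requires it to be free in its binding domain — the clause headed by 'convinced'.
— Henry's cousin: object of the clause headed by 'informed'; is c-commanded by the pronoun; coreference would bind this R-expression — blocked (Principle C).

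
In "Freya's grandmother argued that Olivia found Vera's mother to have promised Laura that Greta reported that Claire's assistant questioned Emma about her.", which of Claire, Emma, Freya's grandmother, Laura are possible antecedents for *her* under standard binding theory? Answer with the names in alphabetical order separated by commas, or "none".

Claire, Freya's grandmother, Laura

*her* is a pronoun; Principle B requires it to be free in its binding domain — the clause headed by 'questioned'.
— Claire: possessor inside the subject DP of the clause headed by 'questioned'; does not c-command the pronoun — Principle B does not apply; allowed.
— Emma: object of the clause headed by 'questioned'; c-commands the pronoun within its binding domain — blocked (Principle B).
— Freya's grandmother: subject of the matrix clause; c-commands the pronoun but lies outside its binding domain — allowed.
— Laura: object of the clause headed by 'promised'; c-commands the pronoun but lies outside its binding domain — allowed.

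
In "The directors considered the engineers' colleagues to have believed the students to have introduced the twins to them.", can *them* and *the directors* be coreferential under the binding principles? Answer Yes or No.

Yes

*the directors* is an R-expression; Principle C requires it to be free (not bound by any c-commanding expression).
— them: second object of the clause headed by 'introduced'; the pronoun does not c-command the R-expression — coreference allowed.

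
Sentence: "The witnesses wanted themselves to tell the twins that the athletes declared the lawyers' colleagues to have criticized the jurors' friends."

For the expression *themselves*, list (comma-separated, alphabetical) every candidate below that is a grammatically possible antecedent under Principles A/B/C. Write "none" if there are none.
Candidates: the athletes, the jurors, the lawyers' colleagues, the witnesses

*themselves* is a reflexive; Principle A requires it to be bound within its binding domain — the matrix clause.
— the athletes: subject of the clause headed by 'declared'; does not c-command the reflexive — cannot bind it (Principle A).
— the jurors: possessor inside the object DP of the clause headed by 'criticized'; does not c-command the reflexive — cannot bind it (Principle A).
— the lawyers' colleagues: subject of the clause headed by 'criticized'; does not c-command the reflexive — cannot bind it (Principle A).
— the witnesses: subject of the matrix clause; c-commands the reflexive within its binding domain — allowed (Principle A).

the witnesses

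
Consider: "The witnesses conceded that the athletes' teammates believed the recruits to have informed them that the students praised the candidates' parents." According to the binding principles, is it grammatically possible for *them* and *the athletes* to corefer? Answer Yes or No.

Yes

*them* is a pronoun; Principle B requires it to be free in its binding domain — the clause headed by 'informed'.
— the athletes: possessor inside the subject DP of the clause headed by 'believed'; does not c-command the pronoun — Principle B does not apply; allowed.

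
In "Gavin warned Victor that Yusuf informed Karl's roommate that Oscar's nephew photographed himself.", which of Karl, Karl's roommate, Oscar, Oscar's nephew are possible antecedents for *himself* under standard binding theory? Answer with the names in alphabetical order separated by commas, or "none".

*himself* is a reflexive; Principle A requires it to be bound within its binding domain — the clause headed by 'photographed'.
— Karl: possessor inside the object DP of the clause headed by 'informed'; does not c-command the reflexive — cannot bind it (Principle A).
— Karl's roommate: object of the clause headed by 'informed'; c-commands the reflexive but lies outside its binding domain — cannot bind it (Principle A).
— Oscar: possessor inside the subject DP of the clause headed by 'photographed'; does not c-command the reflexive — cannot bind it (Principle A).
— Oscar's nephew: subject of the clause headed by 'photographed'; c-commands the reflexive within its binding domain — allowed (Principle A).

Oscar's nephew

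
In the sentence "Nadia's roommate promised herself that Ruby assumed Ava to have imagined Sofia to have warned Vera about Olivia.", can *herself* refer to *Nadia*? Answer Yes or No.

No

*herself* is a reflexive; Principle A requires it to be bound within its binding domain — the matrix clause.
— Nadia: possessor inside the subject DP of the matrix clause; does not c-command the reflexive — cannot bind it (Principle A).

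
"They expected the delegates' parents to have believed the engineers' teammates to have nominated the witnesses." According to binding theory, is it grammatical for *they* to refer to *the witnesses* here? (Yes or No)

*the witnesses* is an R-expression; Principle C requires it to be free (not bound by any c-commanding expression).
— they: subject of the matrix clause; the pronoun c-commands the R-expression — coreference blocked (Principle C).

No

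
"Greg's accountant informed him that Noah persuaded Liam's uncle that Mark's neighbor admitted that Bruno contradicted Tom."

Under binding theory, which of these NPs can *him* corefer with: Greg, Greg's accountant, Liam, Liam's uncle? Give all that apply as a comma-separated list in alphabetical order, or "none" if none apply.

*him* is a pronoun; Principle B requires it to be free in its binding domain — the matrix clause.
— Greg: possessor inside the subject DP of the matrix clause; does not c-command the pronoun — Principle B does not apply; allowed.
— Greg's accountant: subject of the matrix clause; c-commands the pronoun within its binding domain — blocked (Principle B).
— Liam: possessor inside the object DP of the clause headed by 'persuaded'; is c-commanded by the pronoun; coreference would bind this R-expression — blocked (Principle C).
— Liam's uncle: object of the clause headed by 'persuaded'; is c-commanded by the pronoun; coreference would bind this R-expression — blocked (Principle C).

Greg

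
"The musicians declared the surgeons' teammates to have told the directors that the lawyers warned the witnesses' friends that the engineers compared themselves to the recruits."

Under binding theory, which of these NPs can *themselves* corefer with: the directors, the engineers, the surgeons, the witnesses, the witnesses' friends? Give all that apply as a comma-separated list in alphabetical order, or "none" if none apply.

the engineers

*themselves* is a reflexive; Principle A requires it to be bound within its binding domain — the clause headed by 'compared'.
— the directors: object of the clause headed by 'told'; c-commands the reflexive but lies outside its binding domain — cannot bind it (Principle A).
— the engineers: subject of the clause headed by 'compared'; c-commands the reflexive within its binding domain — allowed (Principle A).
— the surgeons: possessor inside the subject DP of the clause headed by 'told'; does not c-command the reflexive — cannot bind it (Principle A).
— the witnesses: possessor inside the object DP of the clause headed by 'warned'; does not c-command the reflexive — cannot bind it (Principle A).
— the witnesses' friends: object of the clause headed by 'warned'; c-commands the reflexive but lies outside its binding domain — cannot bind it (Principle A).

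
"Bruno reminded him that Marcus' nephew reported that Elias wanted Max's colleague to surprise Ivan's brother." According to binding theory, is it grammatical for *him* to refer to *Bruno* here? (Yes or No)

*Bruno* is an R-expression; Principle C requires it to be free (not bound by any c-commanding expression).
— him: object of the matrix clause; the R-expression locally c-commands the pronoun — coreference blocked (Principle B on the pronoun).

No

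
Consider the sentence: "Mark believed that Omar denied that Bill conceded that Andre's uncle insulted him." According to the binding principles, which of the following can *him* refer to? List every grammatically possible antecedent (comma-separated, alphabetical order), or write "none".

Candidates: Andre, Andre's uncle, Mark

*him* is a pronoun; Principle B requires it to be free in its binding domain — the clause headed by 'insulted'.
— Andre: possessor inside the subject DP of the clause headed by 'insulted'; does not c-command the pronoun — Principle B does not apply; allowed.
— Andre's uncle: subject of the clause headed by 'insulted'; c-commands the pronoun within its binding domain — blocked (Principle B).
— Mark: subject of the matrix clause; c-commands the pronoun but lies outside its binding domain — allowed.

Andre, Mark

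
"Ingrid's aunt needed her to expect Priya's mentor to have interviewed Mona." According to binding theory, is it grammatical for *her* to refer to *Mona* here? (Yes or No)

*Mona* is an R-expression; Principle C requires it to be free (not bound by any c-commanding expression).
— her: subject of the clause headed by 'expect'; the pronoun c-commands the R-expression — coreference blocked (Principle C).

No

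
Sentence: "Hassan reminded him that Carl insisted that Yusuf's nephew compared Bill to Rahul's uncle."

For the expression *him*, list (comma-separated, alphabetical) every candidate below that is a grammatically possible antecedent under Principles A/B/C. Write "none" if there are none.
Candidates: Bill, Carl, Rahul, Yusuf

*him* is a pronoun; Principle B requires it to be free in its binding domain — the matrix clause.
— Bill: object of the clause headed by 'compared'; is c-commanded by the pronoun; coreference would bind this R-expression — blocked (Principle C).
— Carl: subject of the clause headed by 'insisted'; is c-commanded by the pronoun; coreference would bind this R-expression — blocked (Principle C).
— Rahul: possessor inside the second object DP of the clause headed by 'compared'; is c-commanded by the pronoun; coreference would bind this R-expression — blocked (Principle C).
— Yusuf: possessor inside the subject DP of the clause headed by 'compared'; is c-commanded by the pronoun; coreference would bind this R-expression — blocked (Principle C).

none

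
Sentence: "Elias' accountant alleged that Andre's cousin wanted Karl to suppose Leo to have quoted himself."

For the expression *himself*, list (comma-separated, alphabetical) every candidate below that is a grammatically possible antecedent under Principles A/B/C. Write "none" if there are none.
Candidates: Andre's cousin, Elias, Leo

*himself* is a reflexive; Principle A requires it to be bound within its binding domain — the clause headed by 'quoted'.
— Andre's cousin: subject of the clause headed by 'wanted'; c-commands the reflexive but lies outside its binding domain — cannot bind it (Principle A).
— Elias: possessor inside the subject DP of the matrix clause; does not c-command the reflexive — cannot bind it (Principle A).
— Leo: subject of the clause headed by 'quoted'; c-commands the reflexive within its binding domain — allowed (Principle A).

Leo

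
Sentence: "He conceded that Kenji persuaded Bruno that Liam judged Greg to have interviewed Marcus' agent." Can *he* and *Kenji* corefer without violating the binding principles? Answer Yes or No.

*Kenji* is an R-expression; Principle C requires it to be free (not bound by any c-commanding expression).
— he: subject of the matrix clause; the pronoun c-commands the R-expression — coreference blocked (Principle C).

No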